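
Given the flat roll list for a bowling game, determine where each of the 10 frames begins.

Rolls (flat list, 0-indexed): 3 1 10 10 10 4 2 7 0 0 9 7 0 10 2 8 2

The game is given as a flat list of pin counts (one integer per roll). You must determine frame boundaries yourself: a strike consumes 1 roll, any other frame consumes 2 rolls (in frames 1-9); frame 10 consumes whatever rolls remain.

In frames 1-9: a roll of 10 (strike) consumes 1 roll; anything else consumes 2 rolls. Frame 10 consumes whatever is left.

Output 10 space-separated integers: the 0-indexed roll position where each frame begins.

Answer: 0 2 3 4 5 7 9 11 13 14

Derivation:
Frame 1 starts at roll index 0: rolls=3,1 (sum=4), consumes 2 rolls
Frame 2 starts at roll index 2: roll=10 (strike), consumes 1 roll
Frame 3 starts at roll index 3: roll=10 (strike), consumes 1 roll
Frame 4 starts at roll index 4: roll=10 (strike), consumes 1 roll
Frame 5 starts at roll index 5: rolls=4,2 (sum=6), consumes 2 rolls
Frame 6 starts at roll index 7: rolls=7,0 (sum=7), consumes 2 rolls
Frame 7 starts at roll index 9: rolls=0,9 (sum=9), consumes 2 rolls
Frame 8 starts at roll index 11: rolls=7,0 (sum=7), consumes 2 rolls
Frame 9 starts at roll index 13: roll=10 (strike), consumes 1 roll
Frame 10 starts at roll index 14: 3 remaining rolls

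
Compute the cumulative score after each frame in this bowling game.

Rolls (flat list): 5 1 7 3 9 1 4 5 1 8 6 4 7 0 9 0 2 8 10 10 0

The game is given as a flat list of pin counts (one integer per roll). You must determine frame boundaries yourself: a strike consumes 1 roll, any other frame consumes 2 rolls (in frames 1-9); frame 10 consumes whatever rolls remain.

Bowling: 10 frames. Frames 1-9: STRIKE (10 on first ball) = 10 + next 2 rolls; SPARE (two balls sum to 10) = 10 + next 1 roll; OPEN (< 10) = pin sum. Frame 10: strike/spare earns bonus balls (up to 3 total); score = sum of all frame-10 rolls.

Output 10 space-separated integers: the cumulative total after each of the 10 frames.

Frame 1: OPEN (5+1=6). Cumulative: 6
Frame 2: SPARE (7+3=10). 10 + next roll (9) = 19. Cumulative: 25
Frame 3: SPARE (9+1=10). 10 + next roll (4) = 14. Cumulative: 39
Frame 4: OPEN (4+5=9). Cumulative: 48
Frame 5: OPEN (1+8=9). Cumulative: 57
Frame 6: SPARE (6+4=10). 10 + next roll (7) = 17. Cumulative: 74
Frame 7: OPEN (7+0=7). Cumulative: 81
Frame 8: OPEN (9+0=9). Cumulative: 90
Frame 9: SPARE (2+8=10). 10 + next roll (10) = 20. Cumulative: 110
Frame 10: STRIKE. Sum of all frame-10 rolls (10+10+0) = 20. Cumulative: 130

Answer: 6 25 39 48 57 74 81 90 110 130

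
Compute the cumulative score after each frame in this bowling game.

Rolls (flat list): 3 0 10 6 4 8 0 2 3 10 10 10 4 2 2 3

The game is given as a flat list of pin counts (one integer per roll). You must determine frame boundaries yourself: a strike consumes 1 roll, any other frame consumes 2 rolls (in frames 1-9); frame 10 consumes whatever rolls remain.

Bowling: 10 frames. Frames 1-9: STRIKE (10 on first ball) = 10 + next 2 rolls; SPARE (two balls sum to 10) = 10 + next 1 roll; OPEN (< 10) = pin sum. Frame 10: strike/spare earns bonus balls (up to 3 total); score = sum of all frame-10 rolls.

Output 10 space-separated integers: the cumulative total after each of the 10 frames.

Frame 1: OPEN (3+0=3). Cumulative: 3
Frame 2: STRIKE. 10 + next two rolls (6+4) = 20. Cumulative: 23
Frame 3: SPARE (6+4=10). 10 + next roll (8) = 18. Cumulative: 41
Frame 4: OPEN (8+0=8). Cumulative: 49
Frame 5: OPEN (2+3=5). Cumulative: 54
Frame 6: STRIKE. 10 + next two rolls (10+10) = 30. Cumulative: 84
Frame 7: STRIKE. 10 + next two rolls (10+4) = 24. Cumulative: 108
Frame 8: STRIKE. 10 + next two rolls (4+2) = 16. Cumulative: 124
Frame 9: OPEN (4+2=6). Cumulative: 130
Frame 10: OPEN. Sum of all frame-10 rolls (2+3) = 5. Cumulative: 135

Answer: 3 23 41 49 54 84 108 124 130 135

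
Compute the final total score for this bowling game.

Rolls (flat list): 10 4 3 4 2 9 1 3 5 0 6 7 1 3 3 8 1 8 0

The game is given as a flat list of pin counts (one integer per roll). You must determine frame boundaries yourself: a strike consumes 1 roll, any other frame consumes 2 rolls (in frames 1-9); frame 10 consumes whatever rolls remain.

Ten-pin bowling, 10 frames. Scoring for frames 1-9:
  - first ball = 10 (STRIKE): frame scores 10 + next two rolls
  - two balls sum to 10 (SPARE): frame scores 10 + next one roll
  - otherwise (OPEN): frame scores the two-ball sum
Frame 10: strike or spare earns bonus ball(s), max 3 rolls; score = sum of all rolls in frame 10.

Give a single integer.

Frame 1: STRIKE. 10 + next two rolls (4+3) = 17. Cumulative: 17
Frame 2: OPEN (4+3=7). Cumulative: 24
Frame 3: OPEN (4+2=6). Cumulative: 30
Frame 4: SPARE (9+1=10). 10 + next roll (3) = 13. Cumulative: 43
Frame 5: OPEN (3+5=8). Cumulative: 51
Frame 6: OPEN (0+6=6). Cumulative: 57
Frame 7: OPEN (7+1=8). Cumulative: 65
Frame 8: OPEN (3+3=6). Cumulative: 71
Frame 9: OPEN (8+1=9). Cumulative: 80
Frame 10: OPEN. Sum of all frame-10 rolls (8+0) = 8. Cumulative: 88

Answer: 88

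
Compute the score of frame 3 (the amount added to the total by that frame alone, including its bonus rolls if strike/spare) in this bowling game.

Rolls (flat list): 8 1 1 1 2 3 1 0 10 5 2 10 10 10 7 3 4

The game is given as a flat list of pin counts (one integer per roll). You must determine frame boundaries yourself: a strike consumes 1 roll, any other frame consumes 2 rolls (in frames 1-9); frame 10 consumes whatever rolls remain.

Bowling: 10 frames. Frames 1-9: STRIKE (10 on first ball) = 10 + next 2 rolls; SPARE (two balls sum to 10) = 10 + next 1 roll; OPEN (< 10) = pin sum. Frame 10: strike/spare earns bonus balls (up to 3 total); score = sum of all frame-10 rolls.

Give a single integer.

Frame 1: OPEN (8+1=9). Cumulative: 9
Frame 2: OPEN (1+1=2). Cumulative: 11
Frame 3: OPEN (2+3=5). Cumulative: 16
Frame 4: OPEN (1+0=1). Cumulative: 17
Frame 5: STRIKE. 10 + next two rolls (5+2) = 17. Cumulative: 34

Answer: 5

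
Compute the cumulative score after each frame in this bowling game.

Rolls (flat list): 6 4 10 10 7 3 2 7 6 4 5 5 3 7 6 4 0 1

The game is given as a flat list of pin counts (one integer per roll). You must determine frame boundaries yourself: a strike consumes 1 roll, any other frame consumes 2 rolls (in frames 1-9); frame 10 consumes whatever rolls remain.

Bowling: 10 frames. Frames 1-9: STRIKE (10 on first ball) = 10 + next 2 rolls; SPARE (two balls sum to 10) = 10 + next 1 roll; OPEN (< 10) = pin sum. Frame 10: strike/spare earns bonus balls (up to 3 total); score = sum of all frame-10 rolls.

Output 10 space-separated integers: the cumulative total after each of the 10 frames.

Answer: 20 47 67 79 88 103 116 132 142 143

Derivation:
Frame 1: SPARE (6+4=10). 10 + next roll (10) = 20. Cumulative: 20
Frame 2: STRIKE. 10 + next two rolls (10+7) = 27. Cumulative: 47
Frame 3: STRIKE. 10 + next two rolls (7+3) = 20. Cumulative: 67
Frame 4: SPARE (7+3=10). 10 + next roll (2) = 12. Cumulative: 79
Frame 5: OPEN (2+7=9). Cumulative: 88
Frame 6: SPARE (6+4=10). 10 + next roll (5) = 15. Cumulative: 103
Frame 7: SPARE (5+5=10). 10 + next roll (3) = 13. Cumulative: 116
Frame 8: SPARE (3+7=10). 10 + next roll (6) = 16. Cumulative: 132
Frame 9: SPARE (6+4=10). 10 + next roll (0) = 10. Cumulative: 142
Frame 10: OPEN. Sum of all frame-10 rolls (0+1) = 1. Cumulative: 143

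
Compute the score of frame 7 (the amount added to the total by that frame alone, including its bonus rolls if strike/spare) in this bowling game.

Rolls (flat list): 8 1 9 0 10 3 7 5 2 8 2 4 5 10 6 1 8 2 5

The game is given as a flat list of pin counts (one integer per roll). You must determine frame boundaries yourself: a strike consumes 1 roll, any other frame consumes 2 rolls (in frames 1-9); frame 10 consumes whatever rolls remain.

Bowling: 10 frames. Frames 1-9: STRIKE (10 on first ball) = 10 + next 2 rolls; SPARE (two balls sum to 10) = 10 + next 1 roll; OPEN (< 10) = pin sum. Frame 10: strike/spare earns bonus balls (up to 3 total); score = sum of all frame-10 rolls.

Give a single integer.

Answer: 9

Derivation:
Frame 1: OPEN (8+1=9). Cumulative: 9
Frame 2: OPEN (9+0=9). Cumulative: 18
Frame 3: STRIKE. 10 + next two rolls (3+7) = 20. Cumulative: 38
Frame 4: SPARE (3+7=10). 10 + next roll (5) = 15. Cumulative: 53
Frame 5: OPEN (5+2=7). Cumulative: 60
Frame 6: SPARE (8+2=10). 10 + next roll (4) = 14. Cumulative: 74
Frame 7: OPEN (4+5=9). Cumulative: 83
Frame 8: STRIKE. 10 + next two rolls (6+1) = 17. Cumulative: 100
Frame 9: OPEN (6+1=7). Cumulative: 107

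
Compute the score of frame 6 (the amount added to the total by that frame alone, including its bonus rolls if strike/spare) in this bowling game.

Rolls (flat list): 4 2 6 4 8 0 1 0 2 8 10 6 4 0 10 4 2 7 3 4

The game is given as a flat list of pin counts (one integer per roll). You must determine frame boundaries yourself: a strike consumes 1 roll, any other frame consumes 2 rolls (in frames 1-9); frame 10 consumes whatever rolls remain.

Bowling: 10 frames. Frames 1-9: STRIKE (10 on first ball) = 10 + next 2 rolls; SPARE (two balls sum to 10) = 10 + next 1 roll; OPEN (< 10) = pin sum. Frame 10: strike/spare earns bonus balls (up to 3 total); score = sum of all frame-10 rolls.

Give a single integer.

Frame 1: OPEN (4+2=6). Cumulative: 6
Frame 2: SPARE (6+4=10). 10 + next roll (8) = 18. Cumulative: 24
Frame 3: OPEN (8+0=8). Cumulative: 32
Frame 4: OPEN (1+0=1). Cumulative: 33
Frame 5: SPARE (2+8=10). 10 + next roll (10) = 20. Cumulative: 53
Frame 6: STRIKE. 10 + next two rolls (6+4) = 20. Cumulative: 73
Frame 7: SPARE (6+4=10). 10 + next roll (0) = 10. Cumulative: 83
Frame 8: SPARE (0+10=10). 10 + next roll (4) = 14. Cumulative: 97

Answer: 20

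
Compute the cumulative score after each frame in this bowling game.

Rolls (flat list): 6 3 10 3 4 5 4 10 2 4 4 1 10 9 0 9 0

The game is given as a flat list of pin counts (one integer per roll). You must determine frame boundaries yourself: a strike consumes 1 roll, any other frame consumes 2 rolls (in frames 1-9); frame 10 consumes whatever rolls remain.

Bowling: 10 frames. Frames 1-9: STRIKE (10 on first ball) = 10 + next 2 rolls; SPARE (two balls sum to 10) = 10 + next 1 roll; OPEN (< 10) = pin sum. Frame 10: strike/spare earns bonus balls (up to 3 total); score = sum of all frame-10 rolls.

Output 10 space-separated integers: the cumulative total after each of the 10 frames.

Frame 1: OPEN (6+3=9). Cumulative: 9
Frame 2: STRIKE. 10 + next two rolls (3+4) = 17. Cumulative: 26
Frame 3: OPEN (3+4=7). Cumulative: 33
Frame 4: OPEN (5+4=9). Cumulative: 42
Frame 5: STRIKE. 10 + next two rolls (2+4) = 16. Cumulative: 58
Frame 6: OPEN (2+4=6). Cumulative: 64
Frame 7: OPEN (4+1=5). Cumulative: 69
Frame 8: STRIKE. 10 + next two rolls (9+0) = 19. Cumulative: 88
Frame 9: OPEN (9+0=9). Cumulative: 97
Frame 10: OPEN. Sum of all frame-10 rolls (9+0) = 9. Cumulative: 106

Answer: 9 26 33 42 58 64 69 88 97 106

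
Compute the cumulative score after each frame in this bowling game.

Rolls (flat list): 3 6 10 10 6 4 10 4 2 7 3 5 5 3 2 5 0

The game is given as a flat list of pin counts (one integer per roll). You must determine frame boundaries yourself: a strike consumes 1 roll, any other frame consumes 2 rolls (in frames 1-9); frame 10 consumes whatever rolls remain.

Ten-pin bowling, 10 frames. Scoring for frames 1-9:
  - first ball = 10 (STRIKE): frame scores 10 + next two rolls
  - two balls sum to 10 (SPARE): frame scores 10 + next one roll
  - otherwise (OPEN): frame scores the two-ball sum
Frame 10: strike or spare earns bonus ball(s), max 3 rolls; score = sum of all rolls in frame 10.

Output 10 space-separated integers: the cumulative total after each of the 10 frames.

Frame 1: OPEN (3+6=9). Cumulative: 9
Frame 2: STRIKE. 10 + next two rolls (10+6) = 26. Cumulative: 35
Frame 3: STRIKE. 10 + next two rolls (6+4) = 20. Cumulative: 55
Frame 4: SPARE (6+4=10). 10 + next roll (10) = 20. Cumulative: 75
Frame 5: STRIKE. 10 + next two rolls (4+2) = 16. Cumulative: 91
Frame 6: OPEN (4+2=6). Cumulative: 97
Frame 7: SPARE (7+3=10). 10 + next roll (5) = 15. Cumulative: 112
Frame 8: SPARE (5+5=10). 10 + next roll (3) = 13. Cumulative: 125
Frame 9: OPEN (3+2=5). Cumulative: 130
Frame 10: OPEN. Sum of all frame-10 rolls (5+0) = 5. Cumulative: 135

Answer: 9 35 55 75 91 97 112 125 130 135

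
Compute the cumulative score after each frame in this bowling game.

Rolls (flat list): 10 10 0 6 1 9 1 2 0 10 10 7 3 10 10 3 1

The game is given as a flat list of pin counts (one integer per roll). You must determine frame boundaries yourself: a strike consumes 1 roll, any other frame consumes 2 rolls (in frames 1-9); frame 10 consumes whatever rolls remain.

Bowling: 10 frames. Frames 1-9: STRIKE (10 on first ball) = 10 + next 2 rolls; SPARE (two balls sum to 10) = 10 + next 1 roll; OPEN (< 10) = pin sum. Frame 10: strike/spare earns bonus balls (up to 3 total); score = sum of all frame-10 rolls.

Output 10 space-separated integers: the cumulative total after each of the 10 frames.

Frame 1: STRIKE. 10 + next two rolls (10+0) = 20. Cumulative: 20
Frame 2: STRIKE. 10 + next two rolls (0+6) = 16. Cumulative: 36
Frame 3: OPEN (0+6=6). Cumulative: 42
Frame 4: SPARE (1+9=10). 10 + next roll (1) = 11. Cumulative: 53
Frame 5: OPEN (1+2=3). Cumulative: 56
Frame 6: SPARE (0+10=10). 10 + next roll (10) = 20. Cumulative: 76
Frame 7: STRIKE. 10 + next two rolls (7+3) = 20. Cumulative: 96
Frame 8: SPARE (7+3=10). 10 + next roll (10) = 20. Cumulative: 116
Frame 9: STRIKE. 10 + next two rolls (10+3) = 23. Cumulative: 139
Frame 10: STRIKE. Sum of all frame-10 rolls (10+3+1) = 14. Cumulative: 153

Answer: 20 36 42 53 56 76 96 116 139 153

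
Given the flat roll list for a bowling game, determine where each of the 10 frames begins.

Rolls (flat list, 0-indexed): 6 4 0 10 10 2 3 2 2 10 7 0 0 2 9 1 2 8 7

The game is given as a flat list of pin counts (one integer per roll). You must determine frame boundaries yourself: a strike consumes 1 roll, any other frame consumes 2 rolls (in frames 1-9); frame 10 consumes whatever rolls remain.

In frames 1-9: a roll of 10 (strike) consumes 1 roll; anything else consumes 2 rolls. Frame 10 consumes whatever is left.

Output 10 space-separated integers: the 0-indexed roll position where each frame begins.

Answer: 0 2 4 5 7 9 10 12 14 16

Derivation:
Frame 1 starts at roll index 0: rolls=6,4 (sum=10), consumes 2 rolls
Frame 2 starts at roll index 2: rolls=0,10 (sum=10), consumes 2 rolls
Frame 3 starts at roll index 4: roll=10 (strike), consumes 1 roll
Frame 4 starts at roll index 5: rolls=2,3 (sum=5), consumes 2 rolls
Frame 5 starts at roll index 7: rolls=2,2 (sum=4), consumes 2 rolls
Frame 6 starts at roll index 9: roll=10 (strike), consumes 1 roll
Frame 7 starts at roll index 10: rolls=7,0 (sum=7), consumes 2 rolls
Frame 8 starts at roll index 12: rolls=0,2 (sum=2), consumes 2 rolls
Frame 9 starts at roll index 14: rolls=9,1 (sum=10), consumes 2 rolls
Frame 10 starts at roll index 16: 3 remaining rolls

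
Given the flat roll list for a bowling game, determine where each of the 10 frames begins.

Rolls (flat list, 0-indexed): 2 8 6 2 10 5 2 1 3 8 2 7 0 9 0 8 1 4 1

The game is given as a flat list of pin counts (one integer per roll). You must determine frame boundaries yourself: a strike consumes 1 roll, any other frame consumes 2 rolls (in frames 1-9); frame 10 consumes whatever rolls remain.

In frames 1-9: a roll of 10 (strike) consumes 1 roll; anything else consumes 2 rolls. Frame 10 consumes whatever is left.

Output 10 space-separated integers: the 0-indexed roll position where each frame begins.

Answer: 0 2 4 5 7 9 11 13 15 17

Derivation:
Frame 1 starts at roll index 0: rolls=2,8 (sum=10), consumes 2 rolls
Frame 2 starts at roll index 2: rolls=6,2 (sum=8), consumes 2 rolls
Frame 3 starts at roll index 4: roll=10 (strike), consumes 1 roll
Frame 4 starts at roll index 5: rolls=5,2 (sum=7), consumes 2 rolls
Frame 5 starts at roll index 7: rolls=1,3 (sum=4), consumes 2 rolls
Frame 6 starts at roll index 9: rolls=8,2 (sum=10), consumes 2 rolls
Frame 7 starts at roll index 11: rolls=7,0 (sum=7), consumes 2 rolls
Frame 8 starts at roll index 13: rolls=9,0 (sum=9), consumes 2 rolls
Frame 9 starts at roll index 15: rolls=8,1 (sum=9), consumes 2 rolls
Frame 10 starts at roll index 17: 2 remaining rolls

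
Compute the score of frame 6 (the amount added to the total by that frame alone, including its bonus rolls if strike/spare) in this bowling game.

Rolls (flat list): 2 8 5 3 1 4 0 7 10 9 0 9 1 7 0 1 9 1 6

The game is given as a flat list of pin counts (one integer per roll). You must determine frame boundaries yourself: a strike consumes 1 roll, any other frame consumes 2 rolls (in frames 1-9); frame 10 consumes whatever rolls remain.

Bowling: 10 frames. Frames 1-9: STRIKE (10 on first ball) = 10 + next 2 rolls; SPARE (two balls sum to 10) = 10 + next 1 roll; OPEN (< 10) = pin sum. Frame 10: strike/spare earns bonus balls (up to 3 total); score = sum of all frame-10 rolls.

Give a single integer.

Frame 1: SPARE (2+8=10). 10 + next roll (5) = 15. Cumulative: 15
Frame 2: OPEN (5+3=8). Cumulative: 23
Frame 3: OPEN (1+4=5). Cumulative: 28
Frame 4: OPEN (0+7=7). Cumulative: 35
Frame 5: STRIKE. 10 + next two rolls (9+0) = 19. Cumulative: 54
Frame 6: OPEN (9+0=9). Cumulative: 63
Frame 7: SPARE (9+1=10). 10 + next roll (7) = 17. Cumulative: 80
Frame 8: OPEN (7+0=7). Cumulative: 87

Answer: 9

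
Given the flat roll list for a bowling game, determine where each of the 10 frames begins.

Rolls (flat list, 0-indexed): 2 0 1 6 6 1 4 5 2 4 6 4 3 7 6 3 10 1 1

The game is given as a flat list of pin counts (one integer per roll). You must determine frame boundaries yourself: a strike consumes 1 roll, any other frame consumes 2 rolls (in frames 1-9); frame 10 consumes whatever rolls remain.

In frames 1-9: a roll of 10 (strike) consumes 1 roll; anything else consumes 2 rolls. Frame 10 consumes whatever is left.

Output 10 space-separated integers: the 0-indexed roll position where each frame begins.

Answer: 0 2 4 6 8 10 12 14 16 17

Derivation:
Frame 1 starts at roll index 0: rolls=2,0 (sum=2), consumes 2 rolls
Frame 2 starts at roll index 2: rolls=1,6 (sum=7), consumes 2 rolls
Frame 3 starts at roll index 4: rolls=6,1 (sum=7), consumes 2 rolls
Frame 4 starts at roll index 6: rolls=4,5 (sum=9), consumes 2 rolls
Frame 5 starts at roll index 8: rolls=2,4 (sum=6), consumes 2 rolls
Frame 6 starts at roll index 10: rolls=6,4 (sum=10), consumes 2 rolls
Frame 7 starts at roll index 12: rolls=3,7 (sum=10), consumes 2 rolls
Frame 8 starts at roll index 14: rolls=6,3 (sum=9), consumes 2 rolls
Frame 9 starts at roll index 16: roll=10 (strike), consumes 1 roll
Frame 10 starts at roll index 17: 2 remaining rolls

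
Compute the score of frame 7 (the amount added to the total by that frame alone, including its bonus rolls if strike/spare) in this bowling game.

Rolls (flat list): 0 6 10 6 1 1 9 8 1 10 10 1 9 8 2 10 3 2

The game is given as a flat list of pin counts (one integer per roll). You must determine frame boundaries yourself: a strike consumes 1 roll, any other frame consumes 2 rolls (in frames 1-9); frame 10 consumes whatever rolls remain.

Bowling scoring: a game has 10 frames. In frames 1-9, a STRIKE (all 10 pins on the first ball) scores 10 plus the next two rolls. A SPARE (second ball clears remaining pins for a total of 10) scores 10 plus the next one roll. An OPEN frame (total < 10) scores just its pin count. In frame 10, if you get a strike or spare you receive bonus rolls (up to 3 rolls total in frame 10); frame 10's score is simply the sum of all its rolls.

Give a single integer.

Frame 1: OPEN (0+6=6). Cumulative: 6
Frame 2: STRIKE. 10 + next two rolls (6+1) = 17. Cumulative: 23
Frame 3: OPEN (6+1=7). Cumulative: 30
Frame 4: SPARE (1+9=10). 10 + next roll (8) = 18. Cumulative: 48
Frame 5: OPEN (8+1=9). Cumulative: 57
Frame 6: STRIKE. 10 + next two rolls (10+1) = 21. Cumulative: 78
Frame 7: STRIKE. 10 + next two rolls (1+9) = 20. Cumulative: 98
Frame 8: SPARE (1+9=10). 10 + next roll (8) = 18. Cumulative: 116
Frame 9: SPARE (8+2=10). 10 + next roll (10) = 20. Cumulative: 136

Answer: 20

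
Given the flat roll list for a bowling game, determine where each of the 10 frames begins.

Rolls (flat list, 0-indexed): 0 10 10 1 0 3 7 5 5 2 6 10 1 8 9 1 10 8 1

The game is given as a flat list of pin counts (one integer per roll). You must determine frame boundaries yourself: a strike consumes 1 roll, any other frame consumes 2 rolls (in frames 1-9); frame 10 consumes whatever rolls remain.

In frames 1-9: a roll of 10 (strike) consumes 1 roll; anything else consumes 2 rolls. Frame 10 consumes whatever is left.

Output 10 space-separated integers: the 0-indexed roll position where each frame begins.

Answer: 0 2 3 5 7 9 11 12 14 16

Derivation:
Frame 1 starts at roll index 0: rolls=0,10 (sum=10), consumes 2 rolls
Frame 2 starts at roll index 2: roll=10 (strike), consumes 1 roll
Frame 3 starts at roll index 3: rolls=1,0 (sum=1), consumes 2 rolls
Frame 4 starts at roll index 5: rolls=3,7 (sum=10), consumes 2 rolls
Frame 5 starts at roll index 7: rolls=5,5 (sum=10), consumes 2 rolls
Frame 6 starts at roll index 9: rolls=2,6 (sum=8), consumes 2 rolls
Frame 7 starts at roll index 11: roll=10 (strike), consumes 1 roll
Frame 8 starts at roll index 12: rolls=1,8 (sum=9), consumes 2 rolls
Frame 9 starts at roll index 14: rolls=9,1 (sum=10), consumes 2 rolls
Frame 10 starts at roll index 16: 3 remaining rolls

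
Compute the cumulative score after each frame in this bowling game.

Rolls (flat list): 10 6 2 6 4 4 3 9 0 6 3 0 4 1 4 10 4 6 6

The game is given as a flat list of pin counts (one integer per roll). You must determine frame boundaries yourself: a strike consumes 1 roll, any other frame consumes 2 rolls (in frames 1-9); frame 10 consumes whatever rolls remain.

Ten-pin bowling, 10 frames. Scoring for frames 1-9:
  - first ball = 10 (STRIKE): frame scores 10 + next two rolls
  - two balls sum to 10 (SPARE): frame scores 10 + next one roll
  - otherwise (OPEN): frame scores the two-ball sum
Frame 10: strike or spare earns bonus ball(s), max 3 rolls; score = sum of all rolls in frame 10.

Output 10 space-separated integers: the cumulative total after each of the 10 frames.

Frame 1: STRIKE. 10 + next two rolls (6+2) = 18. Cumulative: 18
Frame 2: OPEN (6+2=8). Cumulative: 26
Frame 3: SPARE (6+4=10). 10 + next roll (4) = 14. Cumulative: 40
Frame 4: OPEN (4+3=7). Cumulative: 47
Frame 5: OPEN (9+0=9). Cumulative: 56
Frame 6: OPEN (6+3=9). Cumulative: 65
Frame 7: OPEN (0+4=4). Cumulative: 69
Frame 8: OPEN (1+4=5). Cumulative: 74
Frame 9: STRIKE. 10 + next two rolls (4+6) = 20. Cumulative: 94
Frame 10: SPARE. Sum of all frame-10 rolls (4+6+6) = 16. Cumulative: 110

Answer: 18 26 40 47 56 65 69 74 94 110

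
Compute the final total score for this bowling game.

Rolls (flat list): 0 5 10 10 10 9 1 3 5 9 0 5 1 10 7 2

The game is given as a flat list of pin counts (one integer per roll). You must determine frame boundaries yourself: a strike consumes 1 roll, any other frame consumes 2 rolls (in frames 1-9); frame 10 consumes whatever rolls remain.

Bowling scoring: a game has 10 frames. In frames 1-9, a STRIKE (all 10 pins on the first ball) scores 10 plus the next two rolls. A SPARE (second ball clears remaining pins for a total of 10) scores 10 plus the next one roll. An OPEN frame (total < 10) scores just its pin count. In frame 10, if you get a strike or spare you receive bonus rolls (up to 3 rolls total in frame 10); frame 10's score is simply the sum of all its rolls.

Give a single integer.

Frame 1: OPEN (0+5=5). Cumulative: 5
Frame 2: STRIKE. 10 + next two rolls (10+10) = 30. Cumulative: 35
Frame 3: STRIKE. 10 + next two rolls (10+9) = 29. Cumulative: 64
Frame 4: STRIKE. 10 + next two rolls (9+1) = 20. Cumulative: 84
Frame 5: SPARE (9+1=10). 10 + next roll (3) = 13. Cumulative: 97
Frame 6: OPEN (3+5=8). Cumulative: 105
Frame 7: OPEN (9+0=9). Cumulative: 114
Frame 8: OPEN (5+1=6). Cumulative: 120
Frame 9: STRIKE. 10 + next two rolls (7+2) = 19. Cumulative: 139
Frame 10: OPEN. Sum of all frame-10 rolls (7+2) = 9. Cumulative: 148

Answer: 148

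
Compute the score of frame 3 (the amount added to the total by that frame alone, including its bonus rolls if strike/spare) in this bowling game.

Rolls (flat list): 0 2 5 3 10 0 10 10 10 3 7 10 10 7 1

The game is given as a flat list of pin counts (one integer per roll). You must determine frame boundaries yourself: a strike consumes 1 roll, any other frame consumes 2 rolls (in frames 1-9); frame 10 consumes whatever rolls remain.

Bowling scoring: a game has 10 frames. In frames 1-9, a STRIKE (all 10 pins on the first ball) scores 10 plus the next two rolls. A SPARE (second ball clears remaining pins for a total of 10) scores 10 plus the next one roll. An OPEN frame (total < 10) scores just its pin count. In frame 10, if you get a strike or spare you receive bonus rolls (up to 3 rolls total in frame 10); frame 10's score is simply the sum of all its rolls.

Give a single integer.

Frame 1: OPEN (0+2=2). Cumulative: 2
Frame 2: OPEN (5+3=8). Cumulative: 10
Frame 3: STRIKE. 10 + next two rolls (0+10) = 20. Cumulative: 30
Frame 4: SPARE (0+10=10). 10 + next roll (10) = 20. Cumulative: 50
Frame 5: STRIKE. 10 + next two rolls (10+3) = 23. Cumulative: 73

Answer: 20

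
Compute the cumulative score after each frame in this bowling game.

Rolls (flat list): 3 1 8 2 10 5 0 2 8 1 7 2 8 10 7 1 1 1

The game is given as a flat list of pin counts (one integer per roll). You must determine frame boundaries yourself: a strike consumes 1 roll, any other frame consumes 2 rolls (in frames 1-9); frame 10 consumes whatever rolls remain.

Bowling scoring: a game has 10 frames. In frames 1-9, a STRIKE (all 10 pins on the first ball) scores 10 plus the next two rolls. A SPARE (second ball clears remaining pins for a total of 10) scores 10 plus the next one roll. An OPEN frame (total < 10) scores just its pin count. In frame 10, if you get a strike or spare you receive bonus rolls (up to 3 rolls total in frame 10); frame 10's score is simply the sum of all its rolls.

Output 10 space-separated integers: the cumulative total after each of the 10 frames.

Frame 1: OPEN (3+1=4). Cumulative: 4
Frame 2: SPARE (8+2=10). 10 + next roll (10) = 20. Cumulative: 24
Frame 3: STRIKE. 10 + next two rolls (5+0) = 15. Cumulative: 39
Frame 4: OPEN (5+0=5). Cumulative: 44
Frame 5: SPARE (2+8=10). 10 + next roll (1) = 11. Cumulative: 55
Frame 6: OPEN (1+7=8). Cumulative: 63
Frame 7: SPARE (2+8=10). 10 + next roll (10) = 20. Cumulative: 83
Frame 8: STRIKE. 10 + next two rolls (7+1) = 18. Cumulative: 101
Frame 9: OPEN (7+1=8). Cumulative: 109
Frame 10: OPEN. Sum of all frame-10 rolls (1+1) = 2. Cumulative: 111

Answer: 4 24 39 44 55 63 83 101 109 111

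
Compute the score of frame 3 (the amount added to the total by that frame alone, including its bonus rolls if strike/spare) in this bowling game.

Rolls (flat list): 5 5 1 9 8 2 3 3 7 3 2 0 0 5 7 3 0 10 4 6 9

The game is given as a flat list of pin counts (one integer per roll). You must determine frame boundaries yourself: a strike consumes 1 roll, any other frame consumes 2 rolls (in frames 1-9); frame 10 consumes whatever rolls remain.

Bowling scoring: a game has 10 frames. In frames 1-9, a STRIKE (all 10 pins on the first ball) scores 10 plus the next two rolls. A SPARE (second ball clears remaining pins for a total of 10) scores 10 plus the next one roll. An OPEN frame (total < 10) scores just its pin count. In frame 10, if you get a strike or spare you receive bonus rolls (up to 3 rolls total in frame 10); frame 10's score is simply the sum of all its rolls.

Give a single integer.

Answer: 13

Derivation:
Frame 1: SPARE (5+5=10). 10 + next roll (1) = 11. Cumulative: 11
Frame 2: SPARE (1+9=10). 10 + next roll (8) = 18. Cumulative: 29
Frame 3: SPARE (8+2=10). 10 + next roll (3) = 13. Cumulative: 42
Frame 4: OPEN (3+3=6). Cumulative: 48
Frame 5: SPARE (7+3=10). 10 + next roll (2) = 12. Cumulative: 60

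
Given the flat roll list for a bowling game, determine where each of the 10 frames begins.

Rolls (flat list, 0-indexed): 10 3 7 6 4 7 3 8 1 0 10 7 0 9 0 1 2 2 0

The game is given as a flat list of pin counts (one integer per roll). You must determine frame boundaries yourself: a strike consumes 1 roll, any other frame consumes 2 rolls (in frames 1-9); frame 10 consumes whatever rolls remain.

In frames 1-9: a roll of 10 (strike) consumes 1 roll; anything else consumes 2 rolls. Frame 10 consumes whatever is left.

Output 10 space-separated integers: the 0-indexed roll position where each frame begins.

Answer: 0 1 3 5 7 9 11 13 15 17

Derivation:
Frame 1 starts at roll index 0: roll=10 (strike), consumes 1 roll
Frame 2 starts at roll index 1: rolls=3,7 (sum=10), consumes 2 rolls
Frame 3 starts at roll index 3: rolls=6,4 (sum=10), consumes 2 rolls
Frame 4 starts at roll index 5: rolls=7,3 (sum=10), consumes 2 rolls
Frame 5 starts at roll index 7: rolls=8,1 (sum=9), consumes 2 rolls
Frame 6 starts at roll index 9: rolls=0,10 (sum=10), consumes 2 rolls
Frame 7 starts at roll index 11: rolls=7,0 (sum=7), consumes 2 rolls
Frame 8 starts at roll index 13: rolls=9,0 (sum=9), consumes 2 rolls
Frame 9 starts at roll index 15: rolls=1,2 (sum=3), consumes 2 rolls
Frame 10 starts at roll index 17: 2 remaining rolls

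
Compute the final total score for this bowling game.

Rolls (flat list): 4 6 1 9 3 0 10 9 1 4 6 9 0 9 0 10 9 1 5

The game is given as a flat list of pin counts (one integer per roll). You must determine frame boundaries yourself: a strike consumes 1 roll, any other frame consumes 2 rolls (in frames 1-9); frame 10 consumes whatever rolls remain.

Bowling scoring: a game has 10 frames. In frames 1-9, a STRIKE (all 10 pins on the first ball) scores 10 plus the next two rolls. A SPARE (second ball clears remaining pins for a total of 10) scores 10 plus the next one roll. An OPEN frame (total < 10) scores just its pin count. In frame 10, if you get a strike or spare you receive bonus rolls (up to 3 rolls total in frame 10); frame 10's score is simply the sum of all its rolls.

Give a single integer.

Frame 1: SPARE (4+6=10). 10 + next roll (1) = 11. Cumulative: 11
Frame 2: SPARE (1+9=10). 10 + next roll (3) = 13. Cumulative: 24
Frame 3: OPEN (3+0=3). Cumulative: 27
Frame 4: STRIKE. 10 + next two rolls (9+1) = 20. Cumulative: 47
Frame 5: SPARE (9+1=10). 10 + next roll (4) = 14. Cumulative: 61
Frame 6: SPARE (4+6=10). 10 + next roll (9) = 19. Cumulative: 80
Frame 7: OPEN (9+0=9). Cumulative: 89
Frame 8: OPEN (9+0=9). Cumulative: 98
Frame 9: STRIKE. 10 + next two rolls (9+1) = 20. Cumulative: 118
Frame 10: SPARE. Sum of all frame-10 rolls (9+1+5) = 15. Cumulative: 133

Answer: 133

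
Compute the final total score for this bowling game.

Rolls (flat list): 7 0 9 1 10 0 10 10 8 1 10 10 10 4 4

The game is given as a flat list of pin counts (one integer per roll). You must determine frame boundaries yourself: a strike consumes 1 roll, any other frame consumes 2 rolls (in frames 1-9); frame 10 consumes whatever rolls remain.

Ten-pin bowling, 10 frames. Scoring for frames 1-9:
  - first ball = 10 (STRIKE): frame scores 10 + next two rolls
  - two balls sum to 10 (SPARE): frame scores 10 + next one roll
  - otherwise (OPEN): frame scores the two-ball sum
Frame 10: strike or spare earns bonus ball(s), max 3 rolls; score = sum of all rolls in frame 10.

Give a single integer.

Frame 1: OPEN (7+0=7). Cumulative: 7
Frame 2: SPARE (9+1=10). 10 + next roll (10) = 20. Cumulative: 27
Frame 3: STRIKE. 10 + next two rolls (0+10) = 20. Cumulative: 47
Frame 4: SPARE (0+10=10). 10 + next roll (10) = 20. Cumulative: 67
Frame 5: STRIKE. 10 + next two rolls (8+1) = 19. Cumulative: 86
Frame 6: OPEN (8+1=9). Cumulative: 95
Frame 7: STRIKE. 10 + next two rolls (10+10) = 30. Cumulative: 125
Frame 8: STRIKE. 10 + next two rolls (10+4) = 24. Cumulative: 149
Frame 9: STRIKE. 10 + next two rolls (4+4) = 18. Cumulative: 167
Frame 10: OPEN. Sum of all frame-10 rolls (4+4) = 8. Cumulative: 175

Answer: 175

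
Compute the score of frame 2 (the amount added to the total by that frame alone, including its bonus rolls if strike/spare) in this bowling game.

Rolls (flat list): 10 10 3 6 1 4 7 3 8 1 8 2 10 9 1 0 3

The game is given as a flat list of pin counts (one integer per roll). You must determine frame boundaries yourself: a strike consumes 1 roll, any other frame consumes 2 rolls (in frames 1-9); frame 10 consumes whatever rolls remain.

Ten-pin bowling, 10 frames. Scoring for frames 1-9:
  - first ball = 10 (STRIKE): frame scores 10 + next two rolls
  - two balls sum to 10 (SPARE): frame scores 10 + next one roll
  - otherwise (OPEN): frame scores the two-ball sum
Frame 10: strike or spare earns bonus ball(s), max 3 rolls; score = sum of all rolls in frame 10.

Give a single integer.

Frame 1: STRIKE. 10 + next two rolls (10+3) = 23. Cumulative: 23
Frame 2: STRIKE. 10 + next two rolls (3+6) = 19. Cumulative: 42
Frame 3: OPEN (3+6=9). Cumulative: 51
Frame 4: OPEN (1+4=5). Cumulative: 56

Answer: 19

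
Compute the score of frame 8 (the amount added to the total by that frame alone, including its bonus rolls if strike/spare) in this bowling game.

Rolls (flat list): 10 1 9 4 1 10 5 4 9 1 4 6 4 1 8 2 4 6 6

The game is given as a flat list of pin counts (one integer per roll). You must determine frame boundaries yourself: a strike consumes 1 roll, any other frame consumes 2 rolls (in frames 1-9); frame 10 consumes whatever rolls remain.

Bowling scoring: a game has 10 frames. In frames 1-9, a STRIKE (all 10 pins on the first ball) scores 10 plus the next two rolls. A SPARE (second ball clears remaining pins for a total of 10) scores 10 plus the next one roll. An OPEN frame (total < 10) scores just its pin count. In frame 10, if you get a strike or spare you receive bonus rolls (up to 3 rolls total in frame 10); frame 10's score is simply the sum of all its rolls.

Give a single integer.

Answer: 5

Derivation:
Frame 1: STRIKE. 10 + next two rolls (1+9) = 20. Cumulative: 20
Frame 2: SPARE (1+9=10). 10 + next roll (4) = 14. Cumulative: 34
Frame 3: OPEN (4+1=5). Cumulative: 39
Frame 4: STRIKE. 10 + next two rolls (5+4) = 19. Cumulative: 58
Frame 5: OPEN (5+4=9). Cumulative: 67
Frame 6: SPARE (9+1=10). 10 + next roll (4) = 14. Cumulative: 81
Frame 7: SPARE (4+6=10). 10 + next roll (4) = 14. Cumulative: 95
Frame 8: OPEN (4+1=5). Cumulative: 100
Frame 9: SPARE (8+2=10). 10 + next roll (4) = 14. Cumulative: 114
Frame 10: SPARE. Sum of all frame-10 rolls (4+6+6) = 16. Cumulative: 130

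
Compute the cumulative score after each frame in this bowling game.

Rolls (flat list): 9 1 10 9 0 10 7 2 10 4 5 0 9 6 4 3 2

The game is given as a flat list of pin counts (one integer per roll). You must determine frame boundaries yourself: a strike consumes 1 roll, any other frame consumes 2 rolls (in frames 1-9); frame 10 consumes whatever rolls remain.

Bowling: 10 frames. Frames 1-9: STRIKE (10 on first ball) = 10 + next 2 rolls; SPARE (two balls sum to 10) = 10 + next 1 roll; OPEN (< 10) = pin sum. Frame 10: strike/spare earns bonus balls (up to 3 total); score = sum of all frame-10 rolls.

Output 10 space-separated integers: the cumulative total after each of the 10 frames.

Answer: 20 39 48 67 76 95 104 113 126 131

Derivation:
Frame 1: SPARE (9+1=10). 10 + next roll (10) = 20. Cumulative: 20
Frame 2: STRIKE. 10 + next two rolls (9+0) = 19. Cumulative: 39
Frame 3: OPEN (9+0=9). Cumulative: 48
Frame 4: STRIKE. 10 + next two rolls (7+2) = 19. Cumulative: 67
Frame 5: OPEN (7+2=9). Cumulative: 76
Frame 6: STRIKE. 10 + next two rolls (4+5) = 19. Cumulative: 95
Frame 7: OPEN (4+5=9). Cumulative: 104
Frame 8: OPEN (0+9=9). Cumulative: 113
Frame 9: SPARE (6+4=10). 10 + next roll (3) = 13. Cumulative: 126
Frame 10: OPEN. Sum of all frame-10 rolls (3+2) = 5. Cumulative: 131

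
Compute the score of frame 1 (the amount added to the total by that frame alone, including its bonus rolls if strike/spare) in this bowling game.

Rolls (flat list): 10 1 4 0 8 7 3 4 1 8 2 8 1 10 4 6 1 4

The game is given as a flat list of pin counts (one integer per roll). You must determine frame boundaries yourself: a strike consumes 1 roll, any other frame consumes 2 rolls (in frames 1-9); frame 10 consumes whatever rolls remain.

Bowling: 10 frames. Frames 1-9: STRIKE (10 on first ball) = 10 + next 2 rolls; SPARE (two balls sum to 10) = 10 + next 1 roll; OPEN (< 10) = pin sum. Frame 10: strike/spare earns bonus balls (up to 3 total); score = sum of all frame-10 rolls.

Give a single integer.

Answer: 15

Derivation:
Frame 1: STRIKE. 10 + next two rolls (1+4) = 15. Cumulative: 15
Frame 2: OPEN (1+4=5). Cumulative: 20
Frame 3: OPEN (0+8=8). Cumulative: 28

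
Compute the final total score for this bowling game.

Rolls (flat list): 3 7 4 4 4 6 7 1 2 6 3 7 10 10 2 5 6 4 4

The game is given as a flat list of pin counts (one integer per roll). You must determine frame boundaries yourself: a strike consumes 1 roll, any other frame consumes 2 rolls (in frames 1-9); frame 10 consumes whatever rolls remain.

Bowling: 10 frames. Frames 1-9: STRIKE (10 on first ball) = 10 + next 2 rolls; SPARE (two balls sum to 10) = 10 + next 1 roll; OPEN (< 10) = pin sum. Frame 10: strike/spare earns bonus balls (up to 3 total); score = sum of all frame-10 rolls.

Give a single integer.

Answer: 135

Derivation:
Frame 1: SPARE (3+7=10). 10 + next roll (4) = 14. Cumulative: 14
Frame 2: OPEN (4+4=8). Cumulative: 22
Frame 3: SPARE (4+6=10). 10 + next roll (7) = 17. Cumulative: 39
Frame 4: OPEN (7+1=8). Cumulative: 47
Frame 5: OPEN (2+6=8). Cumulative: 55
Frame 6: SPARE (3+7=10). 10 + next roll (10) = 20. Cumulative: 75
Frame 7: STRIKE. 10 + next two rolls (10+2) = 22. Cumulative: 97
Frame 8: STRIKE. 10 + next two rolls (2+5) = 17. Cumulative: 114
Frame 9: OPEN (2+5=7). Cumulative: 121
Frame 10: SPARE. Sum of all frame-10 rolls (6+4+4) = 14. Cumulative: 135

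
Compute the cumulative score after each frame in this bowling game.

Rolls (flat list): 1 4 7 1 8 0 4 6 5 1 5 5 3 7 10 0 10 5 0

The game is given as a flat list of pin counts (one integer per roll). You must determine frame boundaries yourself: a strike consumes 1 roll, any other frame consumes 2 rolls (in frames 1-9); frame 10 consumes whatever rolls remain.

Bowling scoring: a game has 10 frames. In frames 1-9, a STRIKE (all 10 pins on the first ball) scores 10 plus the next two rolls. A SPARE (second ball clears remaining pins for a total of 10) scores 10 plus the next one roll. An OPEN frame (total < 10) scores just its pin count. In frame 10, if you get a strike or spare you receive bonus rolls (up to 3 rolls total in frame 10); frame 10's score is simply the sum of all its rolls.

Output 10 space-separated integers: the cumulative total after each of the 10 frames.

Frame 1: OPEN (1+4=5). Cumulative: 5
Frame 2: OPEN (7+1=8). Cumulative: 13
Frame 3: OPEN (8+0=8). Cumulative: 21
Frame 4: SPARE (4+6=10). 10 + next roll (5) = 15. Cumulative: 36
Frame 5: OPEN (5+1=6). Cumulative: 42
Frame 6: SPARE (5+5=10). 10 + next roll (3) = 13. Cumulative: 55
Frame 7: SPARE (3+7=10). 10 + next roll (10) = 20. Cumulative: 75
Frame 8: STRIKE. 10 + next two rolls (0+10) = 20. Cumulative: 95
Frame 9: SPARE (0+10=10). 10 + next roll (5) = 15. Cumulative: 110
Frame 10: OPEN. Sum of all frame-10 rolls (5+0) = 5. Cumulative: 115

Answer: 5 13 21 36 42 55 75 95 110 115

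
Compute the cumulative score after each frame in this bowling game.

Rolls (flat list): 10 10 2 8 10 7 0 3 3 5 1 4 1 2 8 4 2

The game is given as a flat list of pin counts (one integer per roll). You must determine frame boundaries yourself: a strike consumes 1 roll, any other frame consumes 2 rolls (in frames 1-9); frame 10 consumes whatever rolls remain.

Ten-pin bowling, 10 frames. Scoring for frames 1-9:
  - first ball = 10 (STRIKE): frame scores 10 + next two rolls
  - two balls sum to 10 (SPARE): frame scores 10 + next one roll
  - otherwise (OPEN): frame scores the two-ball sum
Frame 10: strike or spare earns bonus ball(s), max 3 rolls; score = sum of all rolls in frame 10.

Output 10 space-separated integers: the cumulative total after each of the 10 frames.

Frame 1: STRIKE. 10 + next two rolls (10+2) = 22. Cumulative: 22
Frame 2: STRIKE. 10 + next two rolls (2+8) = 20. Cumulative: 42
Frame 3: SPARE (2+8=10). 10 + next roll (10) = 20. Cumulative: 62
Frame 4: STRIKE. 10 + next two rolls (7+0) = 17. Cumulative: 79
Frame 5: OPEN (7+0=7). Cumulative: 86
Frame 6: OPEN (3+3=6). Cumulative: 92
Frame 7: OPEN (5+1=6). Cumulative: 98
Frame 8: OPEN (4+1=5). Cumulative: 103
Frame 9: SPARE (2+8=10). 10 + next roll (4) = 14. Cumulative: 117
Frame 10: OPEN. Sum of all frame-10 rolls (4+2) = 6. Cumulative: 123

Answer: 22 42 62 79 86 92 98 103 117 123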